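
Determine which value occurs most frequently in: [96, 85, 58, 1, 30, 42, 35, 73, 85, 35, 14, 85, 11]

85

Step 1: Count the frequency of each value:
  1: appears 1 time(s)
  11: appears 1 time(s)
  14: appears 1 time(s)
  30: appears 1 time(s)
  35: appears 2 time(s)
  42: appears 1 time(s)
  58: appears 1 time(s)
  73: appears 1 time(s)
  85: appears 3 time(s)
  96: appears 1 time(s)
Step 2: The value 85 appears most frequently (3 times).
Step 3: Mode = 85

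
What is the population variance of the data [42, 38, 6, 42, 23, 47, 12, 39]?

207.6094

Step 1: Compute the mean: (42 + 38 + 6 + 42 + 23 + 47 + 12 + 39) / 8 = 31.125
Step 2: Compute squared deviations from the mean:
  (42 - 31.125)^2 = 118.2656
  (38 - 31.125)^2 = 47.2656
  (6 - 31.125)^2 = 631.2656
  (42 - 31.125)^2 = 118.2656
  (23 - 31.125)^2 = 66.0156
  (47 - 31.125)^2 = 252.0156
  (12 - 31.125)^2 = 365.7656
  (39 - 31.125)^2 = 62.0156
Step 3: Sum of squared deviations = 1660.875
Step 4: Population variance = 1660.875 / 8 = 207.6094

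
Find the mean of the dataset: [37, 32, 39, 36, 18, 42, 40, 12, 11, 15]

28.2

Step 1: Sum all values: 37 + 32 + 39 + 36 + 18 + 42 + 40 + 12 + 11 + 15 = 282
Step 2: Count the number of values: n = 10
Step 3: Mean = sum / n = 282 / 10 = 28.2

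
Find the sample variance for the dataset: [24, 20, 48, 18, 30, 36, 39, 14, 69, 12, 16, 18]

285.5152

Step 1: Compute the mean: (24 + 20 + 48 + 18 + 30 + 36 + 39 + 14 + 69 + 12 + 16 + 18) / 12 = 28.6667
Step 2: Compute squared deviations from the mean:
  (24 - 28.6667)^2 = 21.7778
  (20 - 28.6667)^2 = 75.1111
  (48 - 28.6667)^2 = 373.7778
  (18 - 28.6667)^2 = 113.7778
  (30 - 28.6667)^2 = 1.7778
  (36 - 28.6667)^2 = 53.7778
  (39 - 28.6667)^2 = 106.7778
  (14 - 28.6667)^2 = 215.1111
  (69 - 28.6667)^2 = 1626.7778
  (12 - 28.6667)^2 = 277.7778
  (16 - 28.6667)^2 = 160.4444
  (18 - 28.6667)^2 = 113.7778
Step 3: Sum of squared deviations = 3140.6667
Step 4: Sample variance = 3140.6667 / 11 = 285.5152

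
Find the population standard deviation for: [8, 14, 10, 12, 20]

4.1183

Step 1: Compute the mean: 12.8
Step 2: Sum of squared deviations from the mean: 84.8
Step 3: Population variance = 84.8 / 5 = 16.96
Step 4: Standard deviation = sqrt(16.96) = 4.1183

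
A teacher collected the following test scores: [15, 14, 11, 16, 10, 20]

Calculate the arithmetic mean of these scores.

14.3333

Step 1: Sum all values: 15 + 14 + 11 + 16 + 10 + 20 = 86
Step 2: Count the number of values: n = 6
Step 3: Mean = sum / n = 86 / 6 = 14.3333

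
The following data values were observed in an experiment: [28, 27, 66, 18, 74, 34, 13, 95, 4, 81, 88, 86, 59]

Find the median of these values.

59

Step 1: Sort the data in ascending order: [4, 13, 18, 27, 28, 34, 59, 66, 74, 81, 86, 88, 95]
Step 2: The number of values is n = 13.
Step 3: Since n is odd, the median is the middle value at position 7: 59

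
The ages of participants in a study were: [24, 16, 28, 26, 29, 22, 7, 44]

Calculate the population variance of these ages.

100

Step 1: Compute the mean: (24 + 16 + 28 + 26 + 29 + 22 + 7 + 44) / 8 = 24.5
Step 2: Compute squared deviations from the mean:
  (24 - 24.5)^2 = 0.25
  (16 - 24.5)^2 = 72.25
  (28 - 24.5)^2 = 12.25
  (26 - 24.5)^2 = 2.25
  (29 - 24.5)^2 = 20.25
  (22 - 24.5)^2 = 6.25
  (7 - 24.5)^2 = 306.25
  (44 - 24.5)^2 = 380.25
Step 3: Sum of squared deviations = 800
Step 4: Population variance = 800 / 8 = 100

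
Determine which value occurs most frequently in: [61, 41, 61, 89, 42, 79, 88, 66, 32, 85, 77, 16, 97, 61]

61

Step 1: Count the frequency of each value:
  16: appears 1 time(s)
  32: appears 1 time(s)
  41: appears 1 time(s)
  42: appears 1 time(s)
  61: appears 3 time(s)
  66: appears 1 time(s)
  77: appears 1 time(s)
  79: appears 1 time(s)
  85: appears 1 time(s)
  88: appears 1 time(s)
  89: appears 1 time(s)
  97: appears 1 time(s)
Step 2: The value 61 appears most frequently (3 times).
Step 3: Mode = 61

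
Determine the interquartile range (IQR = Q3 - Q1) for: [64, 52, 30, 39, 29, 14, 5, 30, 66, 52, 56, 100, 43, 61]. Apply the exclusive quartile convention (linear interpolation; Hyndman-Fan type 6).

32

Step 1: Sort the data: [5, 14, 29, 30, 30, 39, 43, 52, 52, 56, 61, 64, 66, 100]
Step 2: n = 14
Step 3: Using the exclusive quartile method:
  Q1 = 29.75
  Q2 (median) = 47.5
  Q3 = 61.75
  IQR = Q3 - Q1 = 61.75 - 29.75 = 32
Step 4: IQR = 32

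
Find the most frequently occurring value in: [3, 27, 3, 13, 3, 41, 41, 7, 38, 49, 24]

3

Step 1: Count the frequency of each value:
  3: appears 3 time(s)
  7: appears 1 time(s)
  13: appears 1 time(s)
  24: appears 1 time(s)
  27: appears 1 time(s)
  38: appears 1 time(s)
  41: appears 2 time(s)
  49: appears 1 time(s)
Step 2: The value 3 appears most frequently (3 times).
Step 3: Mode = 3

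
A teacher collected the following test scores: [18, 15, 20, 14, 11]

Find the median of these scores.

15

Step 1: Sort the data in ascending order: [11, 14, 15, 18, 20]
Step 2: The number of values is n = 5.
Step 3: Since n is odd, the median is the middle value at position 3: 15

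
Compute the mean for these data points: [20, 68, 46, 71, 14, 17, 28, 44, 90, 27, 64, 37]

43.8333

Step 1: Sum all values: 20 + 68 + 46 + 71 + 14 + 17 + 28 + 44 + 90 + 27 + 64 + 37 = 526
Step 2: Count the number of values: n = 12
Step 3: Mean = sum / n = 526 / 12 = 43.8333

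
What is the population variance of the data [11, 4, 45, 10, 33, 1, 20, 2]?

221.4375

Step 1: Compute the mean: (11 + 4 + 45 + 10 + 33 + 1 + 20 + 2) / 8 = 15.75
Step 2: Compute squared deviations from the mean:
  (11 - 15.75)^2 = 22.5625
  (4 - 15.75)^2 = 138.0625
  (45 - 15.75)^2 = 855.5625
  (10 - 15.75)^2 = 33.0625
  (33 - 15.75)^2 = 297.5625
  (1 - 15.75)^2 = 217.5625
  (20 - 15.75)^2 = 18.0625
  (2 - 15.75)^2 = 189.0625
Step 3: Sum of squared deviations = 1771.5
Step 4: Population variance = 1771.5 / 8 = 221.4375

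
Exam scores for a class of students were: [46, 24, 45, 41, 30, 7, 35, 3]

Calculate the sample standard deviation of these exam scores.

16.5222

Step 1: Compute the mean: 28.875
Step 2: Sum of squared deviations from the mean: 1910.875
Step 3: Sample variance = 1910.875 / 7 = 272.9821
Step 4: Standard deviation = sqrt(272.9821) = 16.5222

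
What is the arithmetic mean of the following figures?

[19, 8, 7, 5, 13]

10.4

Step 1: Sum all values: 19 + 8 + 7 + 5 + 13 = 52
Step 2: Count the number of values: n = 5
Step 3: Mean = sum / n = 52 / 5 = 10.4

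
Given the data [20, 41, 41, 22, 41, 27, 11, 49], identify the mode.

41

Step 1: Count the frequency of each value:
  11: appears 1 time(s)
  20: appears 1 time(s)
  22: appears 1 time(s)
  27: appears 1 time(s)
  41: appears 3 time(s)
  49: appears 1 time(s)
Step 2: The value 41 appears most frequently (3 times).
Step 3: Mode = 41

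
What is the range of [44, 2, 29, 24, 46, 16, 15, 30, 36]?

44

Step 1: Identify the maximum value: max = 46
Step 2: Identify the minimum value: min = 2
Step 3: Range = max - min = 46 - 2 = 44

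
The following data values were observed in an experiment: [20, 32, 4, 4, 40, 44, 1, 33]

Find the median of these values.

26

Step 1: Sort the data in ascending order: [1, 4, 4, 20, 32, 33, 40, 44]
Step 2: The number of values is n = 8.
Step 3: Since n is even, the median is the average of positions 4 and 5:
  Median = (20 + 32) / 2 = 26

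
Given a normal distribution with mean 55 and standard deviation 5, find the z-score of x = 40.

-3

Step 1: Recall the z-score formula: z = (x - mu) / sigma
Step 2: Substitute values: z = (40 - 55) / 5
Step 3: z = -15 / 5 = -3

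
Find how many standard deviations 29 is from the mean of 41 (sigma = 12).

-1

Step 1: Recall the z-score formula: z = (x - mu) / sigma
Step 2: Substitute values: z = (29 - 41) / 12
Step 3: z = -12 / 12 = -1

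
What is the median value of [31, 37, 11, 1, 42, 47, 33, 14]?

32

Step 1: Sort the data in ascending order: [1, 11, 14, 31, 33, 37, 42, 47]
Step 2: The number of values is n = 8.
Step 3: Since n is even, the median is the average of positions 4 and 5:
  Median = (31 + 33) / 2 = 32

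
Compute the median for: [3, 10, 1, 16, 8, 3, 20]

8

Step 1: Sort the data in ascending order: [1, 3, 3, 8, 10, 16, 20]
Step 2: The number of values is n = 7.
Step 3: Since n is odd, the median is the middle value at position 4: 8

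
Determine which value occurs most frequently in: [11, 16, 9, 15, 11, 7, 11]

11

Step 1: Count the frequency of each value:
  7: appears 1 time(s)
  9: appears 1 time(s)
  11: appears 3 time(s)
  15: appears 1 time(s)
  16: appears 1 time(s)
Step 2: The value 11 appears most frequently (3 times).
Step 3: Mode = 11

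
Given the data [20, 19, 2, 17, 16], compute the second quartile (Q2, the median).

17

Step 1: Sort the data: [2, 16, 17, 19, 20]
Step 2: n = 5
Step 3: Q2 is the median. Since n is odd, it is the middle value at position 3: 17
Step 4: Q2 = 17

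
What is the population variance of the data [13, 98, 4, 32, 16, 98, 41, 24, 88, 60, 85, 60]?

1097.4097

Step 1: Compute the mean: (13 + 98 + 4 + 32 + 16 + 98 + 41 + 24 + 88 + 60 + 85 + 60) / 12 = 51.5833
Step 2: Compute squared deviations from the mean:
  (13 - 51.5833)^2 = 1488.6736
  (98 - 51.5833)^2 = 2154.5069
  (4 - 51.5833)^2 = 2264.1736
  (32 - 51.5833)^2 = 383.5069
  (16 - 51.5833)^2 = 1266.1736
  (98 - 51.5833)^2 = 2154.5069
  (41 - 51.5833)^2 = 112.0069
  (24 - 51.5833)^2 = 760.8403
  (88 - 51.5833)^2 = 1326.1736
  (60 - 51.5833)^2 = 70.8403
  (85 - 51.5833)^2 = 1116.6736
  (60 - 51.5833)^2 = 70.8403
Step 3: Sum of squared deviations = 13168.9167
Step 4: Population variance = 13168.9167 / 12 = 1097.4097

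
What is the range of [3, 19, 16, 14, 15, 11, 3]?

16

Step 1: Identify the maximum value: max = 19
Step 2: Identify the minimum value: min = 3
Step 3: Range = max - min = 19 - 3 = 16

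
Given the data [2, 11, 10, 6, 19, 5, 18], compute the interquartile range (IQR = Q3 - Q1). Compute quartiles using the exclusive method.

13

Step 1: Sort the data: [2, 5, 6, 10, 11, 18, 19]
Step 2: n = 7
Step 3: Using the exclusive quartile method:
  Q1 = 5
  Q2 (median) = 10
  Q3 = 18
  IQR = Q3 - Q1 = 18 - 5 = 13
Step 4: IQR = 13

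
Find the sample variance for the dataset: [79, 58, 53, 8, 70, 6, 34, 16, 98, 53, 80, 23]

938.8788

Step 1: Compute the mean: (79 + 58 + 53 + 8 + 70 + 6 + 34 + 16 + 98 + 53 + 80 + 23) / 12 = 48.1667
Step 2: Compute squared deviations from the mean:
  (79 - 48.1667)^2 = 950.6944
  (58 - 48.1667)^2 = 96.6944
  (53 - 48.1667)^2 = 23.3611
  (8 - 48.1667)^2 = 1613.3611
  (70 - 48.1667)^2 = 476.6944
  (6 - 48.1667)^2 = 1778.0278
  (34 - 48.1667)^2 = 200.6944
  (16 - 48.1667)^2 = 1034.6944
  (98 - 48.1667)^2 = 2483.3611
  (53 - 48.1667)^2 = 23.3611
  (80 - 48.1667)^2 = 1013.3611
  (23 - 48.1667)^2 = 633.3611
Step 3: Sum of squared deviations = 10327.6667
Step 4: Sample variance = 10327.6667 / 11 = 938.8788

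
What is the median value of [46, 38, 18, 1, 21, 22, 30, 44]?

26

Step 1: Sort the data in ascending order: [1, 18, 21, 22, 30, 38, 44, 46]
Step 2: The number of values is n = 8.
Step 3: Since n is even, the median is the average of positions 4 and 5:
  Median = (22 + 30) / 2 = 26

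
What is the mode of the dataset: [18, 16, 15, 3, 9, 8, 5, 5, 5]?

5

Step 1: Count the frequency of each value:
  3: appears 1 time(s)
  5: appears 3 time(s)
  8: appears 1 time(s)
  9: appears 1 time(s)
  15: appears 1 time(s)
  16: appears 1 time(s)
  18: appears 1 time(s)
Step 2: The value 5 appears most frequently (3 times).
Step 3: Mode = 5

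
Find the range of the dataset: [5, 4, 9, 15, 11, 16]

12

Step 1: Identify the maximum value: max = 16
Step 2: Identify the minimum value: min = 4
Step 3: Range = max - min = 16 - 4 = 12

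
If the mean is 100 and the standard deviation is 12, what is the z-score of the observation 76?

-2

Step 1: Recall the z-score formula: z = (x - mu) / sigma
Step 2: Substitute values: z = (76 - 100) / 12
Step 3: z = -24 / 12 = -2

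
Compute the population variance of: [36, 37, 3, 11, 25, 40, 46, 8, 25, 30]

191.29

Step 1: Compute the mean: (36 + 37 + 3 + 11 + 25 + 40 + 46 + 8 + 25 + 30) / 10 = 26.1
Step 2: Compute squared deviations from the mean:
  (36 - 26.1)^2 = 98.01
  (37 - 26.1)^2 = 118.81
  (3 - 26.1)^2 = 533.61
  (11 - 26.1)^2 = 228.01
  (25 - 26.1)^2 = 1.21
  (40 - 26.1)^2 = 193.21
  (46 - 26.1)^2 = 396.01
  (8 - 26.1)^2 = 327.61
  (25 - 26.1)^2 = 1.21
  (30 - 26.1)^2 = 15.21
Step 3: Sum of squared deviations = 1912.9
Step 4: Population variance = 1912.9 / 10 = 191.29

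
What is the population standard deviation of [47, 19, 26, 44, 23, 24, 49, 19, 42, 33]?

11.2889

Step 1: Compute the mean: 32.6
Step 2: Sum of squared deviations from the mean: 1274.4
Step 3: Population variance = 1274.4 / 10 = 127.44
Step 4: Standard deviation = sqrt(127.44) = 11.2889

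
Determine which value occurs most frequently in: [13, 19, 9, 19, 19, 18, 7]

19

Step 1: Count the frequency of each value:
  7: appears 1 time(s)
  9: appears 1 time(s)
  13: appears 1 time(s)
  18: appears 1 time(s)
  19: appears 3 time(s)
Step 2: The value 19 appears most frequently (3 times).
Step 3: Mode = 19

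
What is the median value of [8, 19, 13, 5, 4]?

8

Step 1: Sort the data in ascending order: [4, 5, 8, 13, 19]
Step 2: The number of values is n = 5.
Step 3: Since n is odd, the median is the middle value at position 3: 8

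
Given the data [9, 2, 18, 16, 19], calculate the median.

16

Step 1: Sort the data in ascending order: [2, 9, 16, 18, 19]
Step 2: The number of values is n = 5.
Step 3: Since n is odd, the median is the middle value at position 3: 16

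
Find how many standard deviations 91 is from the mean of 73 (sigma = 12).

1.5

Step 1: Recall the z-score formula: z = (x - mu) / sigma
Step 2: Substitute values: z = (91 - 73) / 12
Step 3: z = 18 / 12 = 1.5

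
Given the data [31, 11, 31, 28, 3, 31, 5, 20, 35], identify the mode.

31

Step 1: Count the frequency of each value:
  3: appears 1 time(s)
  5: appears 1 time(s)
  11: appears 1 time(s)
  20: appears 1 time(s)
  28: appears 1 time(s)
  31: appears 3 time(s)
  35: appears 1 time(s)
Step 2: The value 31 appears most frequently (3 times).
Step 3: Mode = 31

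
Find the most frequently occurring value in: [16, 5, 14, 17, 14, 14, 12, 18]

14

Step 1: Count the frequency of each value:
  5: appears 1 time(s)
  12: appears 1 time(s)
  14: appears 3 time(s)
  16: appears 1 time(s)
  17: appears 1 time(s)
  18: appears 1 time(s)
Step 2: The value 14 appears most frequently (3 times).
Step 3: Mode = 14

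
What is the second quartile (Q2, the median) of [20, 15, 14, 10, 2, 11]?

12.5

Step 1: Sort the data: [2, 10, 11, 14, 15, 20]
Step 2: n = 6
Step 3: Q2 is the median. Since n is even, it is the average of the values at positions 3 and 4:
  Q2 = (11 + 14) / 2 = 12.5
Step 4: Q2 = 12.5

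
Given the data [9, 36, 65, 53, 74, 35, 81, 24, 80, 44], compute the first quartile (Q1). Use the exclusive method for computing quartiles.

32.25

Step 1: Sort the data: [9, 24, 35, 36, 44, 53, 65, 74, 80, 81]
Step 2: n = 10
Step 3: Using the exclusive quartile method:
  Q1 = 32.25
  Q2 (median) = 48.5
  Q3 = 75.5
  IQR = Q3 - Q1 = 75.5 - 32.25 = 43.25
Step 4: Q1 = 32.25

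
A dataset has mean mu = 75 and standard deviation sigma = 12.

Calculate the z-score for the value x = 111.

3

Step 1: Recall the z-score formula: z = (x - mu) / sigma
Step 2: Substitute values: z = (111 - 75) / 12
Step 3: z = 36 / 12 = 3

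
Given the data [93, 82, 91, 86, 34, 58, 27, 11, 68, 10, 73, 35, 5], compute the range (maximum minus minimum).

88

Step 1: Identify the maximum value: max = 93
Step 2: Identify the minimum value: min = 5
Step 3: Range = max - min = 93 - 5 = 88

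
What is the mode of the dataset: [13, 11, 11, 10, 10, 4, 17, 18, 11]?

11

Step 1: Count the frequency of each value:
  4: appears 1 time(s)
  10: appears 2 time(s)
  11: appears 3 time(s)
  13: appears 1 time(s)
  17: appears 1 time(s)
  18: appears 1 time(s)
Step 2: The value 11 appears most frequently (3 times).
Step 3: Mode = 11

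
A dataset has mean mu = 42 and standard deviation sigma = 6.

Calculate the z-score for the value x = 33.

-1.5

Step 1: Recall the z-score formula: z = (x - mu) / sigma
Step 2: Substitute values: z = (33 - 42) / 6
Step 3: z = -9 / 6 = -1.5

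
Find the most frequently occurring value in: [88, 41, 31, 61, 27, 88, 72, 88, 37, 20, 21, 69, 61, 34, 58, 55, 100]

88

Step 1: Count the frequency of each value:
  20: appears 1 time(s)
  21: appears 1 time(s)
  27: appears 1 time(s)
  31: appears 1 time(s)
  34: appears 1 time(s)
  37: appears 1 time(s)
  41: appears 1 time(s)
  55: appears 1 time(s)
  58: appears 1 time(s)
  61: appears 2 time(s)
  69: appears 1 time(s)
  72: appears 1 time(s)
  88: appears 3 time(s)
  100: appears 1 time(s)
Step 2: The value 88 appears most frequently (3 times).
Step 3: Mode = 88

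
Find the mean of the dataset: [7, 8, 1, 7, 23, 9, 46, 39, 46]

20.6667

Step 1: Sum all values: 7 + 8 + 1 + 7 + 23 + 9 + 46 + 39 + 46 = 186
Step 2: Count the number of values: n = 9
Step 3: Mean = sum / n = 186 / 9 = 20.6667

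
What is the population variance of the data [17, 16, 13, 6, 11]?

15.44

Step 1: Compute the mean: (17 + 16 + 13 + 6 + 11) / 5 = 12.6
Step 2: Compute squared deviations from the mean:
  (17 - 12.6)^2 = 19.36
  (16 - 12.6)^2 = 11.56
  (13 - 12.6)^2 = 0.16
  (6 - 12.6)^2 = 43.56
  (11 - 12.6)^2 = 2.56
Step 3: Sum of squared deviations = 77.2
Step 4: Population variance = 77.2 / 5 = 15.44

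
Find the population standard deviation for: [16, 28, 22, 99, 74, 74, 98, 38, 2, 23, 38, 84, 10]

33.0606

Step 1: Compute the mean: 46.6154
Step 2: Sum of squared deviations from the mean: 14209.0769
Step 3: Population variance = 14209.0769 / 13 = 1093.0059
Step 4: Standard deviation = sqrt(1093.0059) = 33.0606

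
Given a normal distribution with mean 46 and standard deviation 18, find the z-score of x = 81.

1.9444

Step 1: Recall the z-score formula: z = (x - mu) / sigma
Step 2: Substitute values: z = (81 - 46) / 18
Step 3: z = 35 / 18 = 1.9444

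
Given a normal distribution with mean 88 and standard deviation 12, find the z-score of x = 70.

-1.5

Step 1: Recall the z-score formula: z = (x - mu) / sigma
Step 2: Substitute values: z = (70 - 88) / 12
Step 3: z = -18 / 12 = -1.5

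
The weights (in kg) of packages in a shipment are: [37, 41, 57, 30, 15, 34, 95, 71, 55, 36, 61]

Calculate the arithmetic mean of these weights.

48.3636

Step 1: Sum all values: 37 + 41 + 57 + 30 + 15 + 34 + 95 + 71 + 55 + 36 + 61 = 532
Step 2: Count the number of values: n = 11
Step 3: Mean = sum / n = 532 / 11 = 48.3636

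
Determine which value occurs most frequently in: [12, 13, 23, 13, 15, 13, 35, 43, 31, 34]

13

Step 1: Count the frequency of each value:
  12: appears 1 time(s)
  13: appears 3 time(s)
  15: appears 1 time(s)
  23: appears 1 time(s)
  31: appears 1 time(s)
  34: appears 1 time(s)
  35: appears 1 time(s)
  43: appears 1 time(s)
Step 2: The value 13 appears most frequently (3 times).
Step 3: Mode = 13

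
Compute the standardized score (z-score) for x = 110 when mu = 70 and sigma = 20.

2

Step 1: Recall the z-score formula: z = (x - mu) / sigma
Step 2: Substitute values: z = (110 - 70) / 20
Step 3: z = 40 / 20 = 2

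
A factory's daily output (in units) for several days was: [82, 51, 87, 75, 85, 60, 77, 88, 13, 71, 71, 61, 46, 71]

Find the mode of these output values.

71

Step 1: Count the frequency of each value:
  13: appears 1 time(s)
  46: appears 1 time(s)
  51: appears 1 time(s)
  60: appears 1 time(s)
  61: appears 1 time(s)
  71: appears 3 time(s)
  75: appears 1 time(s)
  77: appears 1 time(s)
  82: appears 1 time(s)
  85: appears 1 time(s)
  87: appears 1 time(s)
  88: appears 1 time(s)
Step 2: The value 71 appears most frequently (3 times).
Step 3: Mode = 71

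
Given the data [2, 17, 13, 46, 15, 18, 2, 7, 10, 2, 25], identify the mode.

2

Step 1: Count the frequency of each value:
  2: appears 3 time(s)
  7: appears 1 time(s)
  10: appears 1 time(s)
  13: appears 1 time(s)
  15: appears 1 time(s)
  17: appears 1 time(s)
  18: appears 1 time(s)
  25: appears 1 time(s)
  46: appears 1 time(s)
Step 2: The value 2 appears most frequently (3 times).
Step 3: Mode = 2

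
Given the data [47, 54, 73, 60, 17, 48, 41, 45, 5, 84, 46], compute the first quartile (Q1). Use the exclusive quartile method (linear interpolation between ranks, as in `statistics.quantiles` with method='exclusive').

41

Step 1: Sort the data: [5, 17, 41, 45, 46, 47, 48, 54, 60, 73, 84]
Step 2: n = 11
Step 3: Using the exclusive quartile method:
  Q1 = 41
  Q2 (median) = 47
  Q3 = 60
  IQR = Q3 - Q1 = 60 - 41 = 19
Step 4: Q1 = 41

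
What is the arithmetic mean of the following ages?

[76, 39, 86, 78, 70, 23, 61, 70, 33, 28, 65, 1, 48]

52.1538

Step 1: Sum all values: 76 + 39 + 86 + 78 + 70 + 23 + 61 + 70 + 33 + 28 + 65 + 1 + 48 = 678
Step 2: Count the number of values: n = 13
Step 3: Mean = sum / n = 678 / 13 = 52.1538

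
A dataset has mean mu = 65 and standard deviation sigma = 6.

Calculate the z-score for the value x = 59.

-1

Step 1: Recall the z-score formula: z = (x - mu) / sigma
Step 2: Substitute values: z = (59 - 65) / 6
Step 3: z = -6 / 6 = -1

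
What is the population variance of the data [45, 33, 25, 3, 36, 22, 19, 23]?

139.1875

Step 1: Compute the mean: (45 + 33 + 25 + 3 + 36 + 22 + 19 + 23) / 8 = 25.75
Step 2: Compute squared deviations from the mean:
  (45 - 25.75)^2 = 370.5625
  (33 - 25.75)^2 = 52.5625
  (25 - 25.75)^2 = 0.5625
  (3 - 25.75)^2 = 517.5625
  (36 - 25.75)^2 = 105.0625
  (22 - 25.75)^2 = 14.0625
  (19 - 25.75)^2 = 45.5625
  (23 - 25.75)^2 = 7.5625
Step 3: Sum of squared deviations = 1113.5
Step 4: Population variance = 1113.5 / 8 = 139.1875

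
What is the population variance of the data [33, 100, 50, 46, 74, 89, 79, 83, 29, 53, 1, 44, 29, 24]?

768.102

Step 1: Compute the mean: (33 + 100 + 50 + 46 + 74 + 89 + 79 + 83 + 29 + 53 + 1 + 44 + 29 + 24) / 14 = 52.4286
Step 2: Compute squared deviations from the mean:
  (33 - 52.4286)^2 = 377.4694
  (100 - 52.4286)^2 = 2263.0408
  (50 - 52.4286)^2 = 5.898
  (46 - 52.4286)^2 = 41.3265
  (74 - 52.4286)^2 = 465.3265
  (89 - 52.4286)^2 = 1337.4694
  (79 - 52.4286)^2 = 706.0408
  (83 - 52.4286)^2 = 934.6122
  (29 - 52.4286)^2 = 548.898
  (53 - 52.4286)^2 = 0.3265
  (1 - 52.4286)^2 = 2644.898
  (44 - 52.4286)^2 = 71.0408
  (29 - 52.4286)^2 = 548.898
  (24 - 52.4286)^2 = 808.1837
Step 3: Sum of squared deviations = 10753.4286
Step 4: Population variance = 10753.4286 / 14 = 768.102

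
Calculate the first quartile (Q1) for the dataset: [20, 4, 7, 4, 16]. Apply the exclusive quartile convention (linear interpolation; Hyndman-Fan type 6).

4

Step 1: Sort the data: [4, 4, 7, 16, 20]
Step 2: n = 5
Step 3: Using the exclusive quartile method:
  Q1 = 4
  Q2 (median) = 7
  Q3 = 18
  IQR = Q3 - Q1 = 18 - 4 = 14
Step 4: Q1 = 4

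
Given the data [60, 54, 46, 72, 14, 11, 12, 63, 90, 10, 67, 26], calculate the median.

50

Step 1: Sort the data in ascending order: [10, 11, 12, 14, 26, 46, 54, 60, 63, 67, 72, 90]
Step 2: The number of values is n = 12.
Step 3: Since n is even, the median is the average of positions 6 and 7:
  Median = (46 + 54) / 2 = 50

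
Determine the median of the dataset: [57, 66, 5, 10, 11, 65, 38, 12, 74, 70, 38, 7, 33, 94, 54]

38

Step 1: Sort the data in ascending order: [5, 7, 10, 11, 12, 33, 38, 38, 54, 57, 65, 66, 70, 74, 94]
Step 2: The number of values is n = 15.
Step 3: Since n is odd, the median is the middle value at position 8: 38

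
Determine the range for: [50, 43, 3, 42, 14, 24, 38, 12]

47

Step 1: Identify the maximum value: max = 50
Step 2: Identify the minimum value: min = 3
Step 3: Range = max - min = 50 - 3 = 47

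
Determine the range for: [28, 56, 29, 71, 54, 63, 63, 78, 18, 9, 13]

69

Step 1: Identify the maximum value: max = 78
Step 2: Identify the minimum value: min = 9
Step 3: Range = max - min = 78 - 9 = 69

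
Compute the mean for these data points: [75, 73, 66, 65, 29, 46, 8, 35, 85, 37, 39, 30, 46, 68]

50.1429

Step 1: Sum all values: 75 + 73 + 66 + 65 + 29 + 46 + 8 + 35 + 85 + 37 + 39 + 30 + 46 + 68 = 702
Step 2: Count the number of values: n = 14
Step 3: Mean = sum / n = 702 / 14 = 50.1429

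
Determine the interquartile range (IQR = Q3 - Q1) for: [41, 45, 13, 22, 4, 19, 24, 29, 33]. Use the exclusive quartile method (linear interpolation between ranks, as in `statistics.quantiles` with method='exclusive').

21

Step 1: Sort the data: [4, 13, 19, 22, 24, 29, 33, 41, 45]
Step 2: n = 9
Step 3: Using the exclusive quartile method:
  Q1 = 16
  Q2 (median) = 24
  Q3 = 37
  IQR = Q3 - Q1 = 37 - 16 = 21
Step 4: IQR = 21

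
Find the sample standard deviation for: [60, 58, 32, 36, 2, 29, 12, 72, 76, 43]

24.59

Step 1: Compute the mean: 42
Step 2: Sum of squared deviations from the mean: 5442
Step 3: Sample variance = 5442 / 9 = 604.6667
Step 4: Standard deviation = sqrt(604.6667) = 24.59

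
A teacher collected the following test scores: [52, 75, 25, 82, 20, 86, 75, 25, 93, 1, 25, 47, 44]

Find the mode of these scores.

25

Step 1: Count the frequency of each value:
  1: appears 1 time(s)
  20: appears 1 time(s)
  25: appears 3 time(s)
  44: appears 1 time(s)
  47: appears 1 time(s)
  52: appears 1 time(s)
  75: appears 2 time(s)
  82: appears 1 time(s)
  86: appears 1 time(s)
  93: appears 1 time(s)
Step 2: The value 25 appears most frequently (3 times).
Step 3: Mode = 25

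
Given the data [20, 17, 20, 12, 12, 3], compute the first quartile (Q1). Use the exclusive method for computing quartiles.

9.75

Step 1: Sort the data: [3, 12, 12, 17, 20, 20]
Step 2: n = 6
Step 3: Using the exclusive quartile method:
  Q1 = 9.75
  Q2 (median) = 14.5
  Q3 = 20
  IQR = Q3 - Q1 = 20 - 9.75 = 10.25
Step 4: Q1 = 9.75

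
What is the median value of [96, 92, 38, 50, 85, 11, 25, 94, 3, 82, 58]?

58

Step 1: Sort the data in ascending order: [3, 11, 25, 38, 50, 58, 82, 85, 92, 94, 96]
Step 2: The number of values is n = 11.
Step 3: Since n is odd, the median is the middle value at position 6: 58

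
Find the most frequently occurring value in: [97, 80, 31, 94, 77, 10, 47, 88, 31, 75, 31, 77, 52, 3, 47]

31

Step 1: Count the frequency of each value:
  3: appears 1 time(s)
  10: appears 1 time(s)
  31: appears 3 time(s)
  47: appears 2 time(s)
  52: appears 1 time(s)
  75: appears 1 time(s)
  77: appears 2 time(s)
  80: appears 1 time(s)
  88: appears 1 time(s)
  94: appears 1 time(s)
  97: appears 1 time(s)
Step 2: The value 31 appears most frequently (3 times).
Step 3: Mode = 31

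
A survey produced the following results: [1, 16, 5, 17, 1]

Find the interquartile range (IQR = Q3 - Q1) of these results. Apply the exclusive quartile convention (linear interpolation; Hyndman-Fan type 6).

15.5

Step 1: Sort the data: [1, 1, 5, 16, 17]
Step 2: n = 5
Step 3: Using the exclusive quartile method:
  Q1 = 1
  Q2 (median) = 5
  Q3 = 16.5
  IQR = Q3 - Q1 = 16.5 - 1 = 15.5
Step 4: IQR = 15.5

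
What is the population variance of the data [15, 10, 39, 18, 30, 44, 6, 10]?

180.5

Step 1: Compute the mean: (15 + 10 + 39 + 18 + 30 + 44 + 6 + 10) / 8 = 21.5
Step 2: Compute squared deviations from the mean:
  (15 - 21.5)^2 = 42.25
  (10 - 21.5)^2 = 132.25
  (39 - 21.5)^2 = 306.25
  (18 - 21.5)^2 = 12.25
  (30 - 21.5)^2 = 72.25
  (44 - 21.5)^2 = 506.25
  (6 - 21.5)^2 = 240.25
  (10 - 21.5)^2 = 132.25
Step 3: Sum of squared deviations = 1444
Step 4: Population variance = 1444 / 8 = 180.5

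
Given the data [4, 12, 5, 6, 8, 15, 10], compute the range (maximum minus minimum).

11

Step 1: Identify the maximum value: max = 15
Step 2: Identify the minimum value: min = 4
Step 3: Range = max - min = 15 - 4 = 11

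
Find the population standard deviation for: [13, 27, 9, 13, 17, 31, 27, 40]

10.0677

Step 1: Compute the mean: 22.125
Step 2: Sum of squared deviations from the mean: 810.875
Step 3: Population variance = 810.875 / 8 = 101.3594
Step 4: Standard deviation = sqrt(101.3594) = 10.0677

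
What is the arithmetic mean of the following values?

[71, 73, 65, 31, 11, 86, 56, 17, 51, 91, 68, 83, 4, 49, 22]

51.8667

Step 1: Sum all values: 71 + 73 + 65 + 31 + 11 + 86 + 56 + 17 + 51 + 91 + 68 + 83 + 4 + 49 + 22 = 778
Step 2: Count the number of values: n = 15
Step 3: Mean = sum / n = 778 / 15 = 51.8667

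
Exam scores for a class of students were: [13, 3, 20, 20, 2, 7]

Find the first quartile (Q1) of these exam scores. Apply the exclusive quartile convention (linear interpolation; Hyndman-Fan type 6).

2.75

Step 1: Sort the data: [2, 3, 7, 13, 20, 20]
Step 2: n = 6
Step 3: Using the exclusive quartile method:
  Q1 = 2.75
  Q2 (median) = 10
  Q3 = 20
  IQR = Q3 - Q1 = 20 - 2.75 = 17.25
Step 4: Q1 = 2.75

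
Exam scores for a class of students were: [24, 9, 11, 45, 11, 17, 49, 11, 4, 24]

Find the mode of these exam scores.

11

Step 1: Count the frequency of each value:
  4: appears 1 time(s)
  9: appears 1 time(s)
  11: appears 3 time(s)
  17: appears 1 time(s)
  24: appears 2 time(s)
  45: appears 1 time(s)
  49: appears 1 time(s)
Step 2: The value 11 appears most frequently (3 times).
Step 3: Mode = 11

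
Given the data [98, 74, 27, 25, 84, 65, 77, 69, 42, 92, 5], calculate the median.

69

Step 1: Sort the data in ascending order: [5, 25, 27, 42, 65, 69, 74, 77, 84, 92, 98]
Step 2: The number of values is n = 11.
Step 3: Since n is odd, the median is the middle value at position 6: 69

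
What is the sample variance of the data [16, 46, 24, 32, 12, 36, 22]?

141.1429

Step 1: Compute the mean: (16 + 46 + 24 + 32 + 12 + 36 + 22) / 7 = 26.8571
Step 2: Compute squared deviations from the mean:
  (16 - 26.8571)^2 = 117.8776
  (46 - 26.8571)^2 = 366.449
  (24 - 26.8571)^2 = 8.1633
  (32 - 26.8571)^2 = 26.449
  (12 - 26.8571)^2 = 220.7347
  (36 - 26.8571)^2 = 83.5918
  (22 - 26.8571)^2 = 23.5918
Step 3: Sum of squared deviations = 846.8571
Step 4: Sample variance = 846.8571 / 6 = 141.1429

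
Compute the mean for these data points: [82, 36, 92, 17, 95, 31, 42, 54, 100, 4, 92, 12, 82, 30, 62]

55.4

Step 1: Sum all values: 82 + 36 + 92 + 17 + 95 + 31 + 42 + 54 + 100 + 4 + 92 + 12 + 82 + 30 + 62 = 831
Step 2: Count the number of values: n = 15
Step 3: Mean = sum / n = 831 / 15 = 55.4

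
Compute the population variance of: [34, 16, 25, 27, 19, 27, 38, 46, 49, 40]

111.29

Step 1: Compute the mean: (34 + 16 + 25 + 27 + 19 + 27 + 38 + 46 + 49 + 40) / 10 = 32.1
Step 2: Compute squared deviations from the mean:
  (34 - 32.1)^2 = 3.61
  (16 - 32.1)^2 = 259.21
  (25 - 32.1)^2 = 50.41
  (27 - 32.1)^2 = 26.01
  (19 - 32.1)^2 = 171.61
  (27 - 32.1)^2 = 26.01
  (38 - 32.1)^2 = 34.81
  (46 - 32.1)^2 = 193.21
  (49 - 32.1)^2 = 285.61
  (40 - 32.1)^2 = 62.41
Step 3: Sum of squared deviations = 1112.9
Step 4: Population variance = 1112.9 / 10 = 111.29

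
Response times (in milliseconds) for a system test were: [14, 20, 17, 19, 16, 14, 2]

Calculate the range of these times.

18

Step 1: Identify the maximum value: max = 20
Step 2: Identify the minimum value: min = 2
Step 3: Range = max - min = 20 - 2 = 18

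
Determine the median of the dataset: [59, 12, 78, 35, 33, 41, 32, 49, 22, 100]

38

Step 1: Sort the data in ascending order: [12, 22, 32, 33, 35, 41, 49, 59, 78, 100]
Step 2: The number of values is n = 10.
Step 3: Since n is even, the median is the average of positions 5 and 6:
  Median = (35 + 41) / 2 = 38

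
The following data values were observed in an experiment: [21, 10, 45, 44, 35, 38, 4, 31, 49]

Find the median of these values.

35

Step 1: Sort the data in ascending order: [4, 10, 21, 31, 35, 38, 44, 45, 49]
Step 2: The number of values is n = 9.
Step 3: Since n is odd, the median is the middle value at position 5: 35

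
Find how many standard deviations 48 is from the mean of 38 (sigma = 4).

2.5

Step 1: Recall the z-score formula: z = (x - mu) / sigma
Step 2: Substitute values: z = (48 - 38) / 4
Step 3: z = 10 / 4 = 2.5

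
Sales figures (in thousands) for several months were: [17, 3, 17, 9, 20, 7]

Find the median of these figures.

13

Step 1: Sort the data in ascending order: [3, 7, 9, 17, 17, 20]
Step 2: The number of values is n = 6.
Step 3: Since n is even, the median is the average of positions 3 and 4:
  Median = (9 + 17) / 2 = 13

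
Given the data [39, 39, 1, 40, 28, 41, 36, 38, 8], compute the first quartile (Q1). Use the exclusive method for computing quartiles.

18

Step 1: Sort the data: [1, 8, 28, 36, 38, 39, 39, 40, 41]
Step 2: n = 9
Step 3: Using the exclusive quartile method:
  Q1 = 18
  Q2 (median) = 38
  Q3 = 39.5
  IQR = Q3 - Q1 = 39.5 - 18 = 21.5
Step 4: Q1 = 18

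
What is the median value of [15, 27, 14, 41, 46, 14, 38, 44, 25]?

27

Step 1: Sort the data in ascending order: [14, 14, 15, 25, 27, 38, 41, 44, 46]
Step 2: The number of values is n = 9.
Step 3: Since n is odd, the median is the middle value at position 5: 27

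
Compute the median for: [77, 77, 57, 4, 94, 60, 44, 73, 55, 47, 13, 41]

56

Step 1: Sort the data in ascending order: [4, 13, 41, 44, 47, 55, 57, 60, 73, 77, 77, 94]
Step 2: The number of values is n = 12.
Step 3: Since n is even, the median is the average of positions 6 and 7:
  Median = (55 + 57) / 2 = 56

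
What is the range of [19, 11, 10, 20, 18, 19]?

10

Step 1: Identify the maximum value: max = 20
Step 2: Identify the minimum value: min = 10
Step 3: Range = max - min = 20 - 10 = 10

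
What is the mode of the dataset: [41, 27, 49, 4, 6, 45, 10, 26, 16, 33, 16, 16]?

16

Step 1: Count the frequency of each value:
  4: appears 1 time(s)
  6: appears 1 time(s)
  10: appears 1 time(s)
  16: appears 3 time(s)
  26: appears 1 time(s)
  27: appears 1 time(s)
  33: appears 1 time(s)
  41: appears 1 time(s)
  45: appears 1 time(s)
  49: appears 1 time(s)
Step 2: The value 16 appears most frequently (3 times).
Step 3: Mode = 16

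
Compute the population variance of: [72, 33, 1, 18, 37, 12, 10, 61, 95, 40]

819.29

Step 1: Compute the mean: (72 + 33 + 1 + 18 + 37 + 12 + 10 + 61 + 95 + 40) / 10 = 37.9
Step 2: Compute squared deviations from the mean:
  (72 - 37.9)^2 = 1162.81
  (33 - 37.9)^2 = 24.01
  (1 - 37.9)^2 = 1361.61
  (18 - 37.9)^2 = 396.01
  (37 - 37.9)^2 = 0.81
  (12 - 37.9)^2 = 670.81
  (10 - 37.9)^2 = 778.41
  (61 - 37.9)^2 = 533.61
  (95 - 37.9)^2 = 3260.41
  (40 - 37.9)^2 = 4.41
Step 3: Sum of squared deviations = 8192.9
Step 4: Population variance = 8192.9 / 10 = 819.29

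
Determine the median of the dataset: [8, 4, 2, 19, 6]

6

Step 1: Sort the data in ascending order: [2, 4, 6, 8, 19]
Step 2: The number of values is n = 5.
Step 3: Since n is odd, the median is the middle value at position 3: 6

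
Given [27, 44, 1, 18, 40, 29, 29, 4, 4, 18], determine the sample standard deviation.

15.0864

Step 1: Compute the mean: 21.4
Step 2: Sum of squared deviations from the mean: 2048.4
Step 3: Sample variance = 2048.4 / 9 = 227.6
Step 4: Standard deviation = sqrt(227.6) = 15.0864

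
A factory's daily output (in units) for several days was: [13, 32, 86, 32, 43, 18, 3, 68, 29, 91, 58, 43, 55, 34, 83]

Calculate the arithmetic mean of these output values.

45.8667

Step 1: Sum all values: 13 + 32 + 86 + 32 + 43 + 18 + 3 + 68 + 29 + 91 + 58 + 43 + 55 + 34 + 83 = 688
Step 2: Count the number of values: n = 15
Step 3: Mean = sum / n = 688 / 15 = 45.8667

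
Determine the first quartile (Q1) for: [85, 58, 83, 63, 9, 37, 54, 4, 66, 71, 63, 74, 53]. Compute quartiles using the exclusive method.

45

Step 1: Sort the data: [4, 9, 37, 53, 54, 58, 63, 63, 66, 71, 74, 83, 85]
Step 2: n = 13
Step 3: Using the exclusive quartile method:
  Q1 = 45
  Q2 (median) = 63
  Q3 = 72.5
  IQR = Q3 - Q1 = 72.5 - 45 = 27.5
Step 4: Q1 = 45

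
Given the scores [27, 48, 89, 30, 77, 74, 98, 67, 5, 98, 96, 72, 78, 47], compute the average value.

64.7143

Step 1: Sum all values: 27 + 48 + 89 + 30 + 77 + 74 + 98 + 67 + 5 + 98 + 96 + 72 + 78 + 47 = 906
Step 2: Count the number of values: n = 14
Step 3: Mean = sum / n = 906 / 14 = 64.7143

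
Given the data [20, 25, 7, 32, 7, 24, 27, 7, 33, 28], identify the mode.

7

Step 1: Count the frequency of each value:
  7: appears 3 time(s)
  20: appears 1 time(s)
  24: appears 1 time(s)
  25: appears 1 time(s)
  27: appears 1 time(s)
  28: appears 1 time(s)
  32: appears 1 time(s)
  33: appears 1 time(s)
Step 2: The value 7 appears most frequently (3 times).
Step 3: Mode = 7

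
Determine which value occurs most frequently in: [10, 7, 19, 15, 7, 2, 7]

7

Step 1: Count the frequency of each value:
  2: appears 1 time(s)
  7: appears 3 time(s)
  10: appears 1 time(s)
  15: appears 1 time(s)
  19: appears 1 time(s)
Step 2: The value 7 appears most frequently (3 times).
Step 3: Mode = 7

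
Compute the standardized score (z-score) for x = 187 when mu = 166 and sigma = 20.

1.05

Step 1: Recall the z-score formula: z = (x - mu) / sigma
Step 2: Substitute values: z = (187 - 166) / 20
Step 3: z = 21 / 20 = 1.05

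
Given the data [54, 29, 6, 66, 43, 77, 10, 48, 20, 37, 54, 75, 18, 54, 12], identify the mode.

54

Step 1: Count the frequency of each value:
  6: appears 1 time(s)
  10: appears 1 time(s)
  12: appears 1 time(s)
  18: appears 1 time(s)
  20: appears 1 time(s)
  29: appears 1 time(s)
  37: appears 1 time(s)
  43: appears 1 time(s)
  48: appears 1 time(s)
  54: appears 3 time(s)
  66: appears 1 time(s)
  75: appears 1 time(s)
  77: appears 1 time(s)
Step 2: The value 54 appears most frequently (3 times).
Step 3: Mode = 54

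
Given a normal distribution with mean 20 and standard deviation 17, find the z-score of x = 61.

2.4118

Step 1: Recall the z-score formula: z = (x - mu) / sigma
Step 2: Substitute values: z = (61 - 20) / 17
Step 3: z = 41 / 17 = 2.4118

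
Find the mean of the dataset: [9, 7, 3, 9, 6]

6.8

Step 1: Sum all values: 9 + 7 + 3 + 9 + 6 = 34
Step 2: Count the number of values: n = 5
Step 3: Mean = sum / n = 34 / 5 = 6.8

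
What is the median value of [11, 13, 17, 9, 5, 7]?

10

Step 1: Sort the data in ascending order: [5, 7, 9, 11, 13, 17]
Step 2: The number of values is n = 6.
Step 3: Since n is even, the median is the average of positions 3 and 4:
  Median = (9 + 11) / 2 = 10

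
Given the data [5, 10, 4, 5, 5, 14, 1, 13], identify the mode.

5

Step 1: Count the frequency of each value:
  1: appears 1 time(s)
  4: appears 1 time(s)
  5: appears 3 time(s)
  10: appears 1 time(s)
  13: appears 1 time(s)
  14: appears 1 time(s)
Step 2: The value 5 appears most frequently (3 times).
Step 3: Mode = 5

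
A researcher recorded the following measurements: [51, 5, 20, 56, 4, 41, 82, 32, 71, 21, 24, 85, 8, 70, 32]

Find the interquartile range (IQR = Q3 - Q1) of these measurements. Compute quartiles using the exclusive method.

50

Step 1: Sort the data: [4, 5, 8, 20, 21, 24, 32, 32, 41, 51, 56, 70, 71, 82, 85]
Step 2: n = 15
Step 3: Using the exclusive quartile method:
  Q1 = 20
  Q2 (median) = 32
  Q3 = 70
  IQR = Q3 - Q1 = 70 - 20 = 50
Step 4: IQR = 50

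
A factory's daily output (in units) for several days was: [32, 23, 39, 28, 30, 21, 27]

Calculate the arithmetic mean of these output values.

28.5714

Step 1: Sum all values: 32 + 23 + 39 + 28 + 30 + 21 + 27 = 200
Step 2: Count the number of values: n = 7
Step 3: Mean = sum / n = 200 / 7 = 28.5714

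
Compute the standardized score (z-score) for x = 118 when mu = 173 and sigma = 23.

-2.3913

Step 1: Recall the z-score formula: z = (x - mu) / sigma
Step 2: Substitute values: z = (118 - 173) / 23
Step 3: z = -55 / 23 = -2.3913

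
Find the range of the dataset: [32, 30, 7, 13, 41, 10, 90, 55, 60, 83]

83

Step 1: Identify the maximum value: max = 90
Step 2: Identify the minimum value: min = 7
Step 3: Range = max - min = 90 - 7 = 83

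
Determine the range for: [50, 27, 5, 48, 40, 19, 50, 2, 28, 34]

48

Step 1: Identify the maximum value: max = 50
Step 2: Identify the minimum value: min = 2
Step 3: Range = max - min = 50 - 2 = 48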